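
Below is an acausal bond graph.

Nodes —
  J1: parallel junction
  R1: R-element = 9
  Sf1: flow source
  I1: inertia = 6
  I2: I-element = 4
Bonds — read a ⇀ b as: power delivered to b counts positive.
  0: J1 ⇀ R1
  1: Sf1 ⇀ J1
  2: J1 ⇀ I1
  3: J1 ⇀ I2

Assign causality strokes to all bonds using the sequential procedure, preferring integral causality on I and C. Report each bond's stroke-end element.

#1 stroke at Sf1  (Sf1 (Sf) sets flow on bond)
#2 stroke at I1  (I1 outputs flow p/I1)
#3 stroke at I2  (I2: I, integral causality)
#0 stroke at J1  (only one effort-in slot at J1)

#0 |J1
#1 |Sf1
#2 |I1
#3 |I2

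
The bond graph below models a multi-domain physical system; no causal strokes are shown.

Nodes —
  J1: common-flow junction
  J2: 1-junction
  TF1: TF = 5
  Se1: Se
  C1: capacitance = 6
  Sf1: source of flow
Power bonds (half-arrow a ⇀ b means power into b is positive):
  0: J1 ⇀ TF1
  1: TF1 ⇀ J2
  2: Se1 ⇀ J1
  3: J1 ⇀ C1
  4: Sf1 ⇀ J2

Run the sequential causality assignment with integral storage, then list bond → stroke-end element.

β2 →J1  (Se1 fixes effort; stroke away)
β4 →Sf1  (Sf1: flow source, stroke at near end)
β1 →J2  (common-f at J2 fixed by 4)
β0 →TF1  (TF1: transformer flips bond 1)
β3 →J1  (common-f at J1 fixed by 0)

β0 stroke at TF1
β1 stroke at J2
β2 stroke at J1
β3 stroke at J1
β4 stroke at Sf1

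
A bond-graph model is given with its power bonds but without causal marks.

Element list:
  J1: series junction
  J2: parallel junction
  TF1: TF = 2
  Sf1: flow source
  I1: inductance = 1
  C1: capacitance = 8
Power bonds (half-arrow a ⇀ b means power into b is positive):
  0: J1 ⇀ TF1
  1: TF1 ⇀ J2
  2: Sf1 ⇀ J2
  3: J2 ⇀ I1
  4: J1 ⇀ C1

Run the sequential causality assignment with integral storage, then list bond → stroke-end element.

#2 stroke→Sf1  (Sf1: flow source, stroke at near end)
#3 stroke→I1  (I1 integral (f out))
#1 stroke→J2  (J2: last free bond brings effort in)
#0 stroke→TF1  (TF1 one-in-one-out from 1)
#4 stroke→J1  (J1: bond 0 brought flow, rest push out)

bond 0 →TF1
bond 1 →J2
bond 2 →Sf1
bond 3 →I1
bond 4 →J1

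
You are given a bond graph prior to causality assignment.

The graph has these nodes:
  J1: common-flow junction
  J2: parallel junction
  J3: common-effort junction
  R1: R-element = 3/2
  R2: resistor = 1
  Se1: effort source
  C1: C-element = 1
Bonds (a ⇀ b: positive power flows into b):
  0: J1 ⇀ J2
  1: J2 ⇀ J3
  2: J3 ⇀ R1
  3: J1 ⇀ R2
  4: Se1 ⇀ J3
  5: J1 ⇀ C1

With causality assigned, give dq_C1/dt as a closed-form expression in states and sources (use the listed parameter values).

dq_C1/dt = -E_Se1 - q_C1

#4 |J3  (Se1 fixes effort; stroke away)
#1 |J2  (common-e at J3 fixed by 4)
#2 |R1  (J3 effort already set via bond 4)
#0 |J1  (J2: bond 1 brought effort, rest push out)
#5 |J1  (C1: C, integral causality)
#3 |R2  (J1: last free bond brings flow in)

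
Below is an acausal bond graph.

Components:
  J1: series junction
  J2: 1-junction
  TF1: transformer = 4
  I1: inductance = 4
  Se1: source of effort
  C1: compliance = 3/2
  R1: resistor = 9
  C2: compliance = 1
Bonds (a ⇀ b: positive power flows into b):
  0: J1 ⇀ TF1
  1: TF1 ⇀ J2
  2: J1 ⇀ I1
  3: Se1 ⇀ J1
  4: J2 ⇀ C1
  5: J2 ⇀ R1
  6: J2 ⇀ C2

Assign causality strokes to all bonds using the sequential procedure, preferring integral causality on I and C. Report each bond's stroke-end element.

b3 →J1  (Se1: effort source, stroke at far end)
b2 →I1  (prefer integral on I1)
b0 →J1  (common-f at J1 fixed by 2)
b1 →TF1  (TF TF1: opposite of bond 0)
b4 →J2  (J2: bond 1 brought flow, rest push out)
b5 →J2  (J2 flow already set via bond 1)
b6 →J2  (J2 flow already set via bond 1)

#0 stroke→J1
#1 stroke→TF1
#2 stroke→I1
#3 stroke→J1
#4 stroke→J2
#5 stroke→J2
#6 stroke→J2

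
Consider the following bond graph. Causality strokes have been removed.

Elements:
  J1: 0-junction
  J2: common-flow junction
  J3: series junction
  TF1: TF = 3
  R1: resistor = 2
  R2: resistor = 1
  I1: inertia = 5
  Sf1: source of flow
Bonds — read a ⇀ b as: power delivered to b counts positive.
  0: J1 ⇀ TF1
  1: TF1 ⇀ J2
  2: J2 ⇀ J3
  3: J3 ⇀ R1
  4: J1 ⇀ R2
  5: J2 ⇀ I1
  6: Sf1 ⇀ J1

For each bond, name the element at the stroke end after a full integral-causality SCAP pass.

β0 →TF1
β1 →J2
β2 →J2
β3 →J3
β4 →J1
β5 →I1
β6 →Sf1

b6 stroke at Sf1  (Sf1 fixes flow; stroke at Sf1)
b5 stroke at I1  (I1 outputs flow p/I1)
b1 stroke at J2  (J2: bond 5 brought flow, rest push out)
b2 stroke at J2  (J2 flow already set via bond 5)
b3 stroke at J3  (J3 flow already set via bond 2)
b0 stroke at TF1  (TF1: transformer flips bond 1)
b4 stroke at J1  (only one effort-in slot at J1)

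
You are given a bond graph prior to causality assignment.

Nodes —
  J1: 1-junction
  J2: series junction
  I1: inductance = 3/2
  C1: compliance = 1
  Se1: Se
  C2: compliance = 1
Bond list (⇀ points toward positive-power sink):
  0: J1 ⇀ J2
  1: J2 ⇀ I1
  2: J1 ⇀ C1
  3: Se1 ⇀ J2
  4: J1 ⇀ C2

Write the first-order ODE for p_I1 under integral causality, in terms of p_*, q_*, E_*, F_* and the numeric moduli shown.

#3 stroke→J2  (Se1 (Se) sets effort on bond)
#1 stroke→I1  (prefer integral on I1)
#0 stroke→J2  (J2 flow already set via bond 1)
#2 stroke→J1  (J1: bond 0 brought flow, rest push out)
#4 stroke→J1  (1-jn J1 has f-setter on 0)

dp_I1/dt = E_Se1 - q_C1 - q_C2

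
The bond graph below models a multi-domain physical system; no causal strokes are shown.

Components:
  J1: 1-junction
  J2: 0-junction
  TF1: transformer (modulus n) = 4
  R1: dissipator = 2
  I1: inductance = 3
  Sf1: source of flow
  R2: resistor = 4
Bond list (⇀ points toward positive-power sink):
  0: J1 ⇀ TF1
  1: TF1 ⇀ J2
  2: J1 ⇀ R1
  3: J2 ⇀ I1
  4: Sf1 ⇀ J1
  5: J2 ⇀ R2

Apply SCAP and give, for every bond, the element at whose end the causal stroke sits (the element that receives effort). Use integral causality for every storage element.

bond 0 →J1
bond 1 →TF1
bond 2 →J1
bond 3 →I1
bond 4 →Sf1
bond 5 →J2

#4 stroke→Sf1  (Sf1 (Sf) sets flow on bond)
#0 stroke→J1  (J1 flow already set via bond 4)
#2 stroke→J1  (J1: bond 4 brought flow, rest push out)
#1 stroke→TF1  (TF TF1: opposite of bond 0)
#3 stroke→I1  (I1 outputs flow p/I1)
#5 stroke→J2  (J2: last free bond brings effort in)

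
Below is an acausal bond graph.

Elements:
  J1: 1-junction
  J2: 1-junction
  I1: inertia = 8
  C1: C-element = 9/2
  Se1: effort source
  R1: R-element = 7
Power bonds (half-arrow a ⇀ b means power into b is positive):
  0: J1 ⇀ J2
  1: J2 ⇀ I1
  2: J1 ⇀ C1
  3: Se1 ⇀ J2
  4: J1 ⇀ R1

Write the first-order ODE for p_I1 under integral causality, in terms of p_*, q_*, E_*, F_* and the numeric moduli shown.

dp_I1/dt = E_Se1 - 7*p_I1/8 - 2*q_C1/9

#3 stroke at J2  (Se1 (Se) sets effort on bond)
#1 stroke at I1  (I1 integral (f out))
#0 stroke at J2  (J2 flow already set via bond 1)
#2 stroke at J1  (J1: bond 0 brought flow, rest push out)
#4 stroke at J1  (common-f at J1 fixed by 0)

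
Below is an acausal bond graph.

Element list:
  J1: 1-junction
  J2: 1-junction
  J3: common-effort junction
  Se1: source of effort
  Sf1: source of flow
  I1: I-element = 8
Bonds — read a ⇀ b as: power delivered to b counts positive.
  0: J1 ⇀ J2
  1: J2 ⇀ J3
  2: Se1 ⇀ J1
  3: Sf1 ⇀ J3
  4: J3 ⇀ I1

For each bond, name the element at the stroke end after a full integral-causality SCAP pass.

b2 stroke→J1  (Se1 fixes effort; stroke away)
b3 stroke→Sf1  (Sf1 (Sf) sets flow on bond)
b0 stroke→J2  (J1 needs exactly one f-in)
b1 stroke→J3  (J2 needs exactly one f-in)
b4 stroke→I1  (0-jn J3 has e-setter on 1)

#0 stroke at J2
#1 stroke at J3
#2 stroke at J1
#3 stroke at Sf1
#4 stroke at I1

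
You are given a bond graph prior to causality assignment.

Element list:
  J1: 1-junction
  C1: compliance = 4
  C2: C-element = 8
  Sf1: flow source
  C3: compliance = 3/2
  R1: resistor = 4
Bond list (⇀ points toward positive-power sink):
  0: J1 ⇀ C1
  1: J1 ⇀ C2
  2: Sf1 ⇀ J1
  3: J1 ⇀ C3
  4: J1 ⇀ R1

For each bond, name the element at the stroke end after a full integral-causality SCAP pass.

β2 stroke→Sf1  (Sf1 (Sf) sets flow on bond)
β0 stroke→J1  (1-jn J1 has f-setter on 2)
β1 stroke→J1  (common-f at J1 fixed by 2)
β3 stroke→J1  (J1: bond 2 brought flow, rest push out)
β4 stroke→J1  (J1: bond 2 brought flow, rest push out)

β0 |J1
β1 |J1
β2 |Sf1
β3 |J1
β4 |J1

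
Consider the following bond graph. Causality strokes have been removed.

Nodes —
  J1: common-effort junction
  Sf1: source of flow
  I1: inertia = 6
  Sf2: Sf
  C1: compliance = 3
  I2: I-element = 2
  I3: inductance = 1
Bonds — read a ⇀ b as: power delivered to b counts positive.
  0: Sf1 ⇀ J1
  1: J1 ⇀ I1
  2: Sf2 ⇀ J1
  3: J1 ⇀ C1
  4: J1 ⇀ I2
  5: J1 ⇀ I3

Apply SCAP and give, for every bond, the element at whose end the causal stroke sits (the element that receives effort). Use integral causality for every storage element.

bond 0 stroke→Sf1  (Sf1 fixes flow; stroke at Sf1)
bond 2 stroke→Sf2  (source Sf2 imposes f)
bond 1 stroke→I1  (I1 outputs flow p/I1)
bond 3 stroke→J1  (C1 outputs effort q/C1)
bond 4 stroke→I2  (0-jn J1 has e-setter on 3)
bond 5 stroke→I3  (0-jn J1 has e-setter on 3)

#0 →Sf1
#1 →I1
#2 →Sf2
#3 →J1
#4 →I2
#5 →I3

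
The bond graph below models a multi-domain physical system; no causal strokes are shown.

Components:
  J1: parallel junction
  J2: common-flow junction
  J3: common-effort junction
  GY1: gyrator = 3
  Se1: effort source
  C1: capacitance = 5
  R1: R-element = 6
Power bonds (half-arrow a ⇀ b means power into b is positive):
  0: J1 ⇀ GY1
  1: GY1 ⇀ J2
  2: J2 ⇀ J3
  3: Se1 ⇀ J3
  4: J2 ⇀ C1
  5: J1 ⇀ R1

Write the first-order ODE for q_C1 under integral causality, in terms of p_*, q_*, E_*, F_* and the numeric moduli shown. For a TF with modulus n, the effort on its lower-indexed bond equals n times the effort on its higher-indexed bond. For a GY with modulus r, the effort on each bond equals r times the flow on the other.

dq_C1/dt = -2*E_Se1/3 - 2*q_C1/15

b3 |J3  (Se1: effort source, stroke at far end)
b2 |J2  (J3: bond 3 brought effort, rest push out)
b4 |J2  (prefer integral on C1)
b1 |GY1  (J2 needs exactly one f-in)
b0 |GY1  (GY1: gyrator matches bond 1)
b5 |J1  (only one effort-in slot at J1)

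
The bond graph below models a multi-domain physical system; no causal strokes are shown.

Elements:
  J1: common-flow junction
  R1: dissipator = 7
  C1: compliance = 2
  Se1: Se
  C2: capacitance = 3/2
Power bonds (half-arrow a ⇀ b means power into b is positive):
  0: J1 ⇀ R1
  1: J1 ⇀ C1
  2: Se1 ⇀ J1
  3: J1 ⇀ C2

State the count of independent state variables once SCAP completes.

bond 2 stroke at J1  (Se1 (Se) sets effort on bond)
bond 1 stroke at J1  (C1 outputs effort q/C1)
bond 3 stroke at J1  (prefer integral on C2)
bond 0 stroke at R1  (only one flow-in slot at J1)

2  (C1, C2 all integral)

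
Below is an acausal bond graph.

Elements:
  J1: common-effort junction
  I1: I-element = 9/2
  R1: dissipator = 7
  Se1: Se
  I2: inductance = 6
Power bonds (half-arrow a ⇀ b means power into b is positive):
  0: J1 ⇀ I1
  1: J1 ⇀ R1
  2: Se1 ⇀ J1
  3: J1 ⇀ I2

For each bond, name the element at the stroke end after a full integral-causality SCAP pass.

b2 →J1  (Se1 fixes effort; stroke away)
b0 →I1  (J1 effort already set via bond 2)
b1 →R1  (J1 effort already set via bond 2)
b3 →I2  (J1: bond 2 brought effort, rest push out)

β0 |I1
β1 |R1
β2 |J1
β3 |I2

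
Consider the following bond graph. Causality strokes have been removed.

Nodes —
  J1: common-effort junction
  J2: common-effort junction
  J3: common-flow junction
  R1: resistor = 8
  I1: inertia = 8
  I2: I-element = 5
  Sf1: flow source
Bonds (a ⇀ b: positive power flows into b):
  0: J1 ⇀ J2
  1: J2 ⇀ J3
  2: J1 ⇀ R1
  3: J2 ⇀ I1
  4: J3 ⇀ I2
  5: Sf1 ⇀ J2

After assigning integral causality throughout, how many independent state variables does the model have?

2  (I1, I2 all integral)

β5 →Sf1  (Sf1 fixes flow; stroke at Sf1)
β3 →I1  (I1 outputs flow p/I1)
β4 →I2  (I2: I, integral causality)
β1 →J3  (common-f at J3 fixed by 4)
β0 →J2  (only one effort-in slot at J2)
β2 →J1  (only one effort-in slot at J1)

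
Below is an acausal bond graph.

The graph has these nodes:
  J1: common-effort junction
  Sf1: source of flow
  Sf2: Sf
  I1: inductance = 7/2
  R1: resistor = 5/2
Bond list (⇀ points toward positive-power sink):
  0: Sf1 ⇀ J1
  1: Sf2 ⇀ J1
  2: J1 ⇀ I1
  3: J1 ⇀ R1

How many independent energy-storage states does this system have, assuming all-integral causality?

β0 |Sf1  (Sf1: flow source, stroke at near end)
β1 |Sf2  (source Sf2 imposes f)
β2 |I1  (I1 integral (f out))
β3 |J1  (J1 needs exactly one e-in)

1  (I1 all integral)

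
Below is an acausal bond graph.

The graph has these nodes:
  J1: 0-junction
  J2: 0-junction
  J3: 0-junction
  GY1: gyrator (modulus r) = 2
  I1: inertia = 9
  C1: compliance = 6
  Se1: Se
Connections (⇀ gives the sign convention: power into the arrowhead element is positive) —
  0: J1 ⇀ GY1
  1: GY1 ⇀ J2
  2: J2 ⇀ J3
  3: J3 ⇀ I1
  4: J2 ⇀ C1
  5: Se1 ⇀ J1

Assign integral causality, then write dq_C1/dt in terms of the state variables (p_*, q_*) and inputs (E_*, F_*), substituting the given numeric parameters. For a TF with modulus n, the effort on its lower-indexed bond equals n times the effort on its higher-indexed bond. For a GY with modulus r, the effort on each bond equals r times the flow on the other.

dq_C1/dt = E_Se1/2 - p_I1/9

b5 →J1  (Se1 (Se) sets effort on bond)
b0 →GY1  (J1: bond 5 brought effort, rest push out)
b1 →GY1  (GY GY1: same side as bond 0)
b3 →I1  (I1: I, integral causality)
b2 →J3  (only one effort-in slot at J3)
b4 →J2  (only one effort-in slot at J2)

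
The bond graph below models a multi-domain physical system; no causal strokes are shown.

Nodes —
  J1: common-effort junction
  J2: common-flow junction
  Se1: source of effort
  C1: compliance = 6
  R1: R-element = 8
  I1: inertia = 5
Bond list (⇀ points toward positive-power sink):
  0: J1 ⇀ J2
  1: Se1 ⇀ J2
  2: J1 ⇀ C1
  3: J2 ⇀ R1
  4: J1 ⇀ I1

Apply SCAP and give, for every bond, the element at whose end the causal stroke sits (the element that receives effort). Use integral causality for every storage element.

β0 stroke at J2
β1 stroke at J2
β2 stroke at J1
β3 stroke at R1
β4 stroke at I1

#1 |J2  (Se1 fixes effort; stroke away)
#2 |J1  (C1 outputs effort q/C1)
#0 |J2  (J1: bond 2 brought effort, rest push out)
#4 |I1  (common-e at J1 fixed by 2)
#3 |R1  (J2 needs exactly one f-in)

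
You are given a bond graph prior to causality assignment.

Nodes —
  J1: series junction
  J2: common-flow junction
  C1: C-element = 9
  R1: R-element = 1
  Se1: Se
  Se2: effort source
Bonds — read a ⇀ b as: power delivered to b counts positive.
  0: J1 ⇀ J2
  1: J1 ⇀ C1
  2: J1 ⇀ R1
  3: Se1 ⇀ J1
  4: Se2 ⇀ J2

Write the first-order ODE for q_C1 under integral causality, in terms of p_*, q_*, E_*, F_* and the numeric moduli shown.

β3 →J1  (Se1 (Se) sets effort on bond)
β4 →J2  (Se2 (Se) sets effort on bond)
β0 →J1  (J2: last free bond brings flow in)
β1 →J1  (C1: C, integral causality)
β2 →R1  (J1 needs exactly one f-in)

dq_C1/dt = E_Se1 + E_Se2 - q_C1/9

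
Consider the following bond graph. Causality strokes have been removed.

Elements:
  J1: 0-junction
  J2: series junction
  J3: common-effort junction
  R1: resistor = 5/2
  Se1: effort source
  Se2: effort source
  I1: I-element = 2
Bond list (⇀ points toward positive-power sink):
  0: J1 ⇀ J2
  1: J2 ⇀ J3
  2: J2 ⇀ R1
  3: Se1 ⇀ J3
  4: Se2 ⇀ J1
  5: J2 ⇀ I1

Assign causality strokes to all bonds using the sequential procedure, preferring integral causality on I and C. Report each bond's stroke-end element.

bond 0 →J2
bond 1 →J2
bond 2 →J2
bond 3 →J3
bond 4 →J1
bond 5 →I1

β3 |J3  (source Se1 imposes e)
β4 |J1  (Se2: effort source, stroke at far end)
β0 |J2  (common-e at J1 fixed by 4)
β1 |J2  (common-e at J3 fixed by 3)
β5 |I1  (I1 outputs flow p/I1)
β2 |J2  (J2 flow already set via bond 5)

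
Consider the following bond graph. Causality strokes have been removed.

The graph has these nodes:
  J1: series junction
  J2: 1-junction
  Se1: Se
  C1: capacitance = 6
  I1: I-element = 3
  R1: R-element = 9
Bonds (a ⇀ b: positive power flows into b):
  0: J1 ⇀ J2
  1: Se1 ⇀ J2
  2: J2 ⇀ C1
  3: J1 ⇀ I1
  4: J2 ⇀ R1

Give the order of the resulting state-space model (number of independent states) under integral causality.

bond 1 |J2  (source Se1 imposes e)
bond 2 |J2  (C1 outputs effort q/C1)
bond 3 |I1  (I1: I, integral causality)
bond 0 |J1  (J1 flow already set via bond 3)
bond 4 |J2  (J2: bond 0 brought flow, rest push out)

2  (C1, I1 all integral)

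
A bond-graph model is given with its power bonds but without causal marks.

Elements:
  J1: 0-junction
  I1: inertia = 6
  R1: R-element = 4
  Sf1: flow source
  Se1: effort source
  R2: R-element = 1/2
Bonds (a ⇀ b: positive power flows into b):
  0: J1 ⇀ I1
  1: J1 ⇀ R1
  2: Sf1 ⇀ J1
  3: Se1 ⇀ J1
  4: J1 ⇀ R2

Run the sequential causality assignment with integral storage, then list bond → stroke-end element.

#2 |Sf1  (Sf1 (Sf) sets flow on bond)
#3 |J1  (source Se1 imposes e)
#0 |I1  (J1: bond 3 brought effort, rest push out)
#1 |R1  (common-e at J1 fixed by 3)
#4 |R2  (common-e at J1 fixed by 3)

b0 →I1
b1 →R1
b2 →Sf1
b3 →J1
b4 →R2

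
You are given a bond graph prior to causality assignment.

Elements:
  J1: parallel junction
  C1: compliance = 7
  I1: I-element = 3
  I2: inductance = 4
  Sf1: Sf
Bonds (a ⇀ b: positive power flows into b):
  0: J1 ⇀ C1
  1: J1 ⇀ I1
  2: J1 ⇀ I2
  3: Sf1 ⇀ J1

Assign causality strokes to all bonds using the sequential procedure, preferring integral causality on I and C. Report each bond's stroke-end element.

#3 stroke at Sf1  (source Sf1 imposes f)
#0 stroke at J1  (prefer integral on C1)
#1 stroke at I1  (J1: bond 0 brought effort, rest push out)
#2 stroke at I2  (0-jn J1 has e-setter on 0)

#0 →J1
#1 →I1
#2 →I2
#3 →Sf1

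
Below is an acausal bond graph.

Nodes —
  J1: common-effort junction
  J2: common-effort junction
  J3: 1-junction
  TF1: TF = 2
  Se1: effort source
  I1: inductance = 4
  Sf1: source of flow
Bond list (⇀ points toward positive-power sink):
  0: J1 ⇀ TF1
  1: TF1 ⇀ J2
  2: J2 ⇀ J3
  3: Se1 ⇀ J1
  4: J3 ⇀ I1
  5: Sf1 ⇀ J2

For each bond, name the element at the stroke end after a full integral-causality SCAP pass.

β0 stroke at TF1
β1 stroke at J2
β2 stroke at J3
β3 stroke at J1
β4 stroke at I1
β5 stroke at Sf1

#3 →J1  (Se1: effort source, stroke at far end)
#5 →Sf1  (Sf1 fixes flow; stroke at Sf1)
#0 →TF1  (J1 effort already set via bond 3)
#1 →J2  (through TF1, causality passes straight; one stroke at TF1)
#2 →J3  (0-jn J2 has e-setter on 1)
#4 →I1  (only one flow-in slot at J3)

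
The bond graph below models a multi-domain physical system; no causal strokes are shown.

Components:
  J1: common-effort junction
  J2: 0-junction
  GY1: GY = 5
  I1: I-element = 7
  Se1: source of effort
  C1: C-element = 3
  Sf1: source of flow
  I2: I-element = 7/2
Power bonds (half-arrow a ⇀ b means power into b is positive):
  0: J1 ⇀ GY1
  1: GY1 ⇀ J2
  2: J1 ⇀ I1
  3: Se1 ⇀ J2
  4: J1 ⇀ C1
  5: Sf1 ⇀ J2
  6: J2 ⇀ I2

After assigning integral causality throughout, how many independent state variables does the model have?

3  (C1, I1, I2 all integral)

b3 |J2  (Se1 fixes effort; stroke away)
b5 |Sf1  (source Sf1 imposes f)
b1 |GY1  (J2: bond 3 brought effort, rest push out)
b6 |I2  (0-jn J2 has e-setter on 3)
b0 |GY1  (GY1 both-in/both-out from 1)
b2 |I1  (I1 integral (f out))
b4 |J1  (only one effort-in slot at J1)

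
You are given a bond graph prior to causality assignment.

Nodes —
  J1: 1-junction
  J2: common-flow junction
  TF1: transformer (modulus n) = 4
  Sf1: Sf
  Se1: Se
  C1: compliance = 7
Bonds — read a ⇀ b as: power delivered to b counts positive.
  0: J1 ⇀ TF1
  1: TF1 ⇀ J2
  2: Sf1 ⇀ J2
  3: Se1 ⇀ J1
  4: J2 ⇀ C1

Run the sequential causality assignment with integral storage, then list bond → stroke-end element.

β2 stroke at Sf1  (source Sf1 imposes f)
β3 stroke at J1  (Se1 (Se) sets effort on bond)
β0 stroke at TF1  (only one flow-in slot at J1)
β1 stroke at J2  (common-f at J2 fixed by 2)
β4 stroke at J2  (common-f at J2 fixed by 2)

bond 0 stroke at TF1
bond 1 stroke at J2
bond 2 stroke at Sf1
bond 3 stroke at J1
bond 4 stroke at J2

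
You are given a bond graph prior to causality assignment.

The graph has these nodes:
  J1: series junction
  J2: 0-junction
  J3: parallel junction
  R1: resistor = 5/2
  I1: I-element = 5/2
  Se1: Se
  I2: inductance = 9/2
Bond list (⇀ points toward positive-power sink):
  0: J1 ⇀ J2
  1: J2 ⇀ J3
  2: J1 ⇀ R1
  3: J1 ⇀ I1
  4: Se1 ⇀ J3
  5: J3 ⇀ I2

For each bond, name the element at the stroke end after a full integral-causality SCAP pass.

bond 0 →J1
bond 1 →J2
bond 2 →J1
bond 3 →I1
bond 4 →J3
bond 5 →I2

b4 stroke at J3  (source Se1 imposes e)
b1 stroke at J2  (J3: bond 4 brought effort, rest push out)
b5 stroke at I2  (0-jn J3 has e-setter on 4)
b0 stroke at J1  (J2: bond 1 brought effort, rest push out)
b3 stroke at I1  (I1 outputs flow p/I1)
b2 stroke at J1  (J1: bond 3 brought flow, rest push out)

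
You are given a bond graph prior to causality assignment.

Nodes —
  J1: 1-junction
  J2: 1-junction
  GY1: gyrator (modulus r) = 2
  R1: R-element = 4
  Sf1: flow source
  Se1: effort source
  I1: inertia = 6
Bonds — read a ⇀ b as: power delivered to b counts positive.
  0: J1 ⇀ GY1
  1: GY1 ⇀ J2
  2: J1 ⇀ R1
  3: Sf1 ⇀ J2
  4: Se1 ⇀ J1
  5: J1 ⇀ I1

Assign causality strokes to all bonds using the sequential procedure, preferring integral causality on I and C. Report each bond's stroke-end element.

β0 stroke→J1
β1 stroke→J2
β2 stroke→J1
β3 stroke→Sf1
β4 stroke→J1
β5 stroke→I1

b3 |Sf1  (source Sf1 imposes f)
b4 |J1  (Se1 fixes effort; stroke away)
b1 |J2  (J2 flow already set via bond 3)
b0 |J1  (GY1 both-in/both-out from 1)
b5 |I1  (I1: I, integral causality)
b2 |J1  (J1 flow already set via bond 5)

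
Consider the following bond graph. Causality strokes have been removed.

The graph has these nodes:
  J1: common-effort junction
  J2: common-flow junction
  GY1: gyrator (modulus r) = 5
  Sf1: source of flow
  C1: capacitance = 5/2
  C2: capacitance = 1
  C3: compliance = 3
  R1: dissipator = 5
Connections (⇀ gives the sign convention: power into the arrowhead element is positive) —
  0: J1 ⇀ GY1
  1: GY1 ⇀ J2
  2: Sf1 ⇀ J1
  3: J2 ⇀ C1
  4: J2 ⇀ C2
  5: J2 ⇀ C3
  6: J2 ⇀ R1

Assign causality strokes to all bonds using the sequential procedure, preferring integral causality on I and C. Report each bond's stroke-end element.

b0 →J1
b1 →J2
b2 →Sf1
b3 →J2
b4 →J2
b5 →J2
b6 →R1

β2 stroke→Sf1  (Sf1 (Sf) sets flow on bond)
β0 stroke→J1  (J1 needs exactly one e-in)
β1 stroke→J2  (through GY1, causality inverts; strokes same side of GY1)
β3 stroke→J2  (C1 integral (e out))
β4 stroke→J2  (C2: C, integral causality)
β5 stroke→J2  (C3 integral (e out))
β6 stroke→R1  (J2: last free bond brings flow in)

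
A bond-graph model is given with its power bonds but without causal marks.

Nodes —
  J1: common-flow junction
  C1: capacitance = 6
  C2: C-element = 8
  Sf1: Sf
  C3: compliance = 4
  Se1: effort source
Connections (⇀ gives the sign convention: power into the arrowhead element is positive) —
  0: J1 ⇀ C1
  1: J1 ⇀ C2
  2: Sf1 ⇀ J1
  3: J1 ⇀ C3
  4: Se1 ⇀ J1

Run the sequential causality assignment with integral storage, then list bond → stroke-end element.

β0 →J1
β1 →J1
β2 →Sf1
β3 →J1
β4 →J1

bond 2 stroke at Sf1  (Sf1 (Sf) sets flow on bond)
bond 4 stroke at J1  (Se1 fixes effort; stroke away)
bond 0 stroke at J1  (1-jn J1 has f-setter on 2)
bond 1 stroke at J1  (J1 flow already set via bond 2)
bond 3 stroke at J1  (J1 flow already set via bond 2)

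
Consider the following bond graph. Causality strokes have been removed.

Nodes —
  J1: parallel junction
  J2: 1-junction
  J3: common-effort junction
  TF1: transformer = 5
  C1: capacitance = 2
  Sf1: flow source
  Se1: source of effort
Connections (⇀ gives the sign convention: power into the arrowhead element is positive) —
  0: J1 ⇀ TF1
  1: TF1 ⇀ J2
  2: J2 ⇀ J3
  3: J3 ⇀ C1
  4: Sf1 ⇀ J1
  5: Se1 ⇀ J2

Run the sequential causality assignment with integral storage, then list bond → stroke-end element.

b4 →Sf1  (Sf1 fixes flow; stroke at Sf1)
b5 →J2  (Se1: effort source, stroke at far end)
b0 →J1  (J1: last free bond brings effort in)
b1 →TF1  (TF1: transformer flips bond 0)
b2 →J2  (J2 flow already set via bond 1)
b3 →J3  (closing 0-jn rule on J3)

b0 stroke at J1
b1 stroke at TF1
b2 stroke at J2
b3 stroke at J3
b4 stroke at Sf1
b5 stroke at J2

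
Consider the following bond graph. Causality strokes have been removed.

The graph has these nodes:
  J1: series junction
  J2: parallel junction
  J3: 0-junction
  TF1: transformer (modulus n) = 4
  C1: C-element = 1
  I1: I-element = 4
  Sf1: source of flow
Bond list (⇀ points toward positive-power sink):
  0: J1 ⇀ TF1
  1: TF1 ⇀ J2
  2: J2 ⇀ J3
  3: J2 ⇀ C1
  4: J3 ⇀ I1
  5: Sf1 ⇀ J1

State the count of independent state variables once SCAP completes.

2  (C1, I1 all integral)

β5 stroke at Sf1  (Sf1 (Sf) sets flow on bond)
β0 stroke at J1  (J1 flow already set via bond 5)
β1 stroke at TF1  (TF1 one-in-one-out from 0)
β3 stroke at J2  (C1 outputs effort q/C1)
β2 stroke at J3  (J2: bond 3 brought effort, rest push out)
β4 stroke at I1  (J3: bond 2 brought effort, rest push out)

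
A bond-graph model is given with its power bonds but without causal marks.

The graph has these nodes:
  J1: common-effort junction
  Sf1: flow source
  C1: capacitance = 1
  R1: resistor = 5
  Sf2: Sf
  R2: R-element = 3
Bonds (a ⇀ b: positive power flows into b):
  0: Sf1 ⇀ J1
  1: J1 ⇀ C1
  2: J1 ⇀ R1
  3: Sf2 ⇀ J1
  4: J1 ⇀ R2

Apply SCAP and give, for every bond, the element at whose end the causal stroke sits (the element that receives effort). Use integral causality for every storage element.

bond 0 |Sf1  (Sf1 fixes flow; stroke at Sf1)
bond 3 |Sf2  (Sf2 fixes flow; stroke at Sf2)
bond 1 |J1  (C1 integral (e out))
bond 2 |R1  (J1 effort already set via bond 1)
bond 4 |R2  (J1 effort already set via bond 1)

b0 →Sf1
b1 →J1
b2 →R1
b3 →Sf2
b4 →R2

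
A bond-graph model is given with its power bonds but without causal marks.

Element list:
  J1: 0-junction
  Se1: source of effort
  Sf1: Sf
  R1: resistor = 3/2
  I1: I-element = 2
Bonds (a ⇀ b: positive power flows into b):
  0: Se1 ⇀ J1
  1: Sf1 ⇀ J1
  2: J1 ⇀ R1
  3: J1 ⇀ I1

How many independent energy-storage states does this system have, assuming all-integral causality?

bond 0 stroke→J1  (Se1 fixes effort; stroke away)
bond 1 stroke→Sf1  (Sf1 fixes flow; stroke at Sf1)
bond 2 stroke→R1  (J1: bond 0 brought effort, rest push out)
bond 3 stroke→I1  (J1 effort already set via bond 0)

1  (I1 all integral)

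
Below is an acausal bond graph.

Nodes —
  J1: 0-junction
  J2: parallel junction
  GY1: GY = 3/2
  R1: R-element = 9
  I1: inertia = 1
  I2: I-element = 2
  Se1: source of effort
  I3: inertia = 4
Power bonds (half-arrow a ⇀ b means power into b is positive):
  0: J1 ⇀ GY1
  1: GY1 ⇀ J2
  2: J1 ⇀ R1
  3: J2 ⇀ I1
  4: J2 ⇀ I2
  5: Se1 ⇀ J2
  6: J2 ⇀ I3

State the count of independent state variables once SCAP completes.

3  (I1, I2, I3 all integral)

β5 stroke→J2  (Se1 (Se) sets effort on bond)
β1 stroke→GY1  (J2 effort already set via bond 5)
β3 stroke→I1  (0-jn J2 has e-setter on 5)
β4 stroke→I2  (0-jn J2 has e-setter on 5)
β6 stroke→I3  (0-jn J2 has e-setter on 5)
β0 stroke→GY1  (GY GY1: same side as bond 1)
β2 stroke→J1  (J1 needs exactly one e-in)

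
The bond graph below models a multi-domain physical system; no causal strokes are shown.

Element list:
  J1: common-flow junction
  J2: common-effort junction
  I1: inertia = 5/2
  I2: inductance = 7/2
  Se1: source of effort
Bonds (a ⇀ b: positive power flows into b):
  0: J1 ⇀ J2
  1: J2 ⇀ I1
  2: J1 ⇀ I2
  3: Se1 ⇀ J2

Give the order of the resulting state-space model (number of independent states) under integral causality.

b3 →J2  (Se1: effort source, stroke at far end)
b0 →J1  (0-jn J2 has e-setter on 3)
b1 →I1  (J2: bond 3 brought effort, rest push out)
b2 →I2  (closing 1-jn rule on J1)

2  (I1, I2 all integral)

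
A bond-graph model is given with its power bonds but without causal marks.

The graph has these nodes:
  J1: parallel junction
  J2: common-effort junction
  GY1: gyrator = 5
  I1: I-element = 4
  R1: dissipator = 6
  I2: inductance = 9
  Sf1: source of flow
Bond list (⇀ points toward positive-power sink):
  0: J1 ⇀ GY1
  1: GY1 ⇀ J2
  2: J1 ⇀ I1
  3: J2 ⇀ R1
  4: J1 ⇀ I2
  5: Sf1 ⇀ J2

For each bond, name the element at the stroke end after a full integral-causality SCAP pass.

b0 stroke at J1
b1 stroke at J2
b2 stroke at I1
b3 stroke at R1
b4 stroke at I2
b5 stroke at Sf1

β5 stroke→Sf1  (Sf1: flow source, stroke at near end)
β2 stroke→I1  (I1 outputs flow p/I1)
β4 stroke→I2  (I2: I, integral causality)
β0 stroke→J1  (J1: last free bond brings effort in)
β1 stroke→J2  (through GY1, causality inverts; strokes same side of GY1)
β3 stroke→R1  (0-jn J2 has e-setter on 1)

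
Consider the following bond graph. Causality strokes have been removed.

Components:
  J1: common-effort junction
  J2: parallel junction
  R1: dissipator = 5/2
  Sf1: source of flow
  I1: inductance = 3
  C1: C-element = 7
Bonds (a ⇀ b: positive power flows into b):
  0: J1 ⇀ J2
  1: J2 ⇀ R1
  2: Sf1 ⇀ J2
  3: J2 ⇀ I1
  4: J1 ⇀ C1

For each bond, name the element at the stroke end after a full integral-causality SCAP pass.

#0 |J2
#1 |R1
#2 |Sf1
#3 |I1
#4 |J1

#2 stroke→Sf1  (source Sf1 imposes f)
#3 stroke→I1  (I1 integral (f out))
#4 stroke→J1  (C1 outputs effort q/C1)
#0 stroke→J2  (J1 effort already set via bond 4)
#1 stroke→R1  (0-jn J2 has e-setter on 0)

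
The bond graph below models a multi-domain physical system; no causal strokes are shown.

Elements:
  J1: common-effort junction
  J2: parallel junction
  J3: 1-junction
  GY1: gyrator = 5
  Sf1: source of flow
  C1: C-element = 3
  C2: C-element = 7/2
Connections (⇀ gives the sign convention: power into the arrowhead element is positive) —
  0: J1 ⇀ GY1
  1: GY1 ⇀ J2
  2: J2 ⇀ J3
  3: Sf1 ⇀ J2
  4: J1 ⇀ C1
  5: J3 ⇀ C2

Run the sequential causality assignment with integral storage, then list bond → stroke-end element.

bond 3 →Sf1  (source Sf1 imposes f)
bond 4 →J1  (prefer integral on C1)
bond 0 →GY1  (J1: bond 4 brought effort, rest push out)
bond 1 →GY1  (GY1: gyrator matches bond 0)
bond 2 →J2  (J2: last free bond brings effort in)
bond 5 →J3  (J3 flow already set via bond 2)

bond 0 |GY1
bond 1 |GY1
bond 2 |J2
bond 3 |Sf1
bond 4 |J1
bond 5 |J3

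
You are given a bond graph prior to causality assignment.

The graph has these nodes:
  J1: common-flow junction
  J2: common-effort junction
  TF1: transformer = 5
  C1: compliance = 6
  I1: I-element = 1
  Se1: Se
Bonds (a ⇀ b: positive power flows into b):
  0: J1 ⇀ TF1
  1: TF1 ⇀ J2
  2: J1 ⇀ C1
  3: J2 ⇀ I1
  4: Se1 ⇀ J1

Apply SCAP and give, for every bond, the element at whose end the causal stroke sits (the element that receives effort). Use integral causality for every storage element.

β4 |J1  (source Se1 imposes e)
β2 |J1  (prefer integral on C1)
β0 |TF1  (closing 1-jn rule on J1)
β1 |J2  (TF1: transformer flips bond 0)
β3 |I1  (common-e at J2 fixed by 1)

bond 0 →TF1
bond 1 →J2
bond 2 →J1
bond 3 →I1
bond 4 →J1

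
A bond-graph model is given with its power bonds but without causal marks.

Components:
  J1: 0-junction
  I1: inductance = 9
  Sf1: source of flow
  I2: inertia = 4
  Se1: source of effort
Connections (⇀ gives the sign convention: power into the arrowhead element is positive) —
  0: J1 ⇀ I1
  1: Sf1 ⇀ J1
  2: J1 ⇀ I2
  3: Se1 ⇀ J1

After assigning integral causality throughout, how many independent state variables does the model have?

#1 stroke→Sf1  (Sf1: flow source, stroke at near end)
#3 stroke→J1  (Se1 (Se) sets effort on bond)
#0 stroke→I1  (common-e at J1 fixed by 3)
#2 stroke→I2  (common-e at J1 fixed by 3)

2  (I1, I2 all integral)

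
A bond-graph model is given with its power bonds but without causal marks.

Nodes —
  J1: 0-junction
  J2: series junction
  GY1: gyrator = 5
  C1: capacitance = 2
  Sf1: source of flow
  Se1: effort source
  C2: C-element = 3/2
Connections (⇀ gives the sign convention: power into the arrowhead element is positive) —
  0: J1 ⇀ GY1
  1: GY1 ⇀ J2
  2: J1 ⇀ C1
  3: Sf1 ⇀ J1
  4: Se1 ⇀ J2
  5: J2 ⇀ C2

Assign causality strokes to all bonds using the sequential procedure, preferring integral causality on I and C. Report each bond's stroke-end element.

bond 0 stroke→GY1
bond 1 stroke→GY1
bond 2 stroke→J1
bond 3 stroke→Sf1
bond 4 stroke→J2
bond 5 stroke→J2

β3 stroke at Sf1  (source Sf1 imposes f)
β4 stroke at J2  (Se1 fixes effort; stroke away)
β2 stroke at J1  (C1 outputs effort q/C1)
β0 stroke at GY1  (J1 effort already set via bond 2)
β1 stroke at GY1  (GY GY1: same side as bond 0)
β5 stroke at J2  (1-jn J2 has f-setter on 1)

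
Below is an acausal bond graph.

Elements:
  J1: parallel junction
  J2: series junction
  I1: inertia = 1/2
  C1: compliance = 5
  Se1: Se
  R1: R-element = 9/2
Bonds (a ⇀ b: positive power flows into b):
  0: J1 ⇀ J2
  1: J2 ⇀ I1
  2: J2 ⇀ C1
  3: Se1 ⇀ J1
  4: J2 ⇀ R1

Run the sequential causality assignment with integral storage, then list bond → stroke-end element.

#0 →J2
#1 →I1
#2 →J2
#3 →J1
#4 →J2

β3 |J1  (Se1 (Se) sets effort on bond)
β0 |J2  (0-jn J1 has e-setter on 3)
β1 |I1  (I1: I, integral causality)
β2 |J2  (common-f at J2 fixed by 1)
β4 |J2  (J2 flow already set via bond 1)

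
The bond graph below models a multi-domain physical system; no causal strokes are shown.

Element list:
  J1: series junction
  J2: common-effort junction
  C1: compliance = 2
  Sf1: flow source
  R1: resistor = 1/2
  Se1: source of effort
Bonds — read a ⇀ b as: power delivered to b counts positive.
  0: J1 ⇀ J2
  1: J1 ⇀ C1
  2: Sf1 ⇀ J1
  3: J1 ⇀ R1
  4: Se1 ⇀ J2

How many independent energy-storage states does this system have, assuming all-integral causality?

1  (C1 all integral)

#2 stroke at Sf1  (source Sf1 imposes f)
#4 stroke at J2  (Se1: effort source, stroke at far end)
#0 stroke at J1  (J1: bond 2 brought flow, rest push out)
#1 stroke at J1  (1-jn J1 has f-setter on 2)
#3 stroke at J1  (J1: bond 2 brought flow, rest push out)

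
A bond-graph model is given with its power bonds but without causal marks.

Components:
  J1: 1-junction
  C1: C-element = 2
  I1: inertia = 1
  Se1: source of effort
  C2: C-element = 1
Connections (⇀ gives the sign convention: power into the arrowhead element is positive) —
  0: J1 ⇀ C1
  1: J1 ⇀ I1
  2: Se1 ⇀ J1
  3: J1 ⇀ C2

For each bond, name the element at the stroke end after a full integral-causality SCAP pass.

#0 →J1
#1 →I1
#2 →J1
#3 →J1

β2 |J1  (source Se1 imposes e)
β0 |J1  (C1: C, integral causality)
β1 |I1  (prefer integral on I1)
β3 |J1  (J1: bond 1 brought flow, rest push out)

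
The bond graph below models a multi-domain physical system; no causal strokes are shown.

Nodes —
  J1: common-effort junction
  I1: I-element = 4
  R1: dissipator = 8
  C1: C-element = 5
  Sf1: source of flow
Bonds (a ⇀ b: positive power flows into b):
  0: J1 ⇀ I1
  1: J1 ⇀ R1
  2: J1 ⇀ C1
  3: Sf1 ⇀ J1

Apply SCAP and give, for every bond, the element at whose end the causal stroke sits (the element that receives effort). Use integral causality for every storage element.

bond 3 stroke→Sf1  (Sf1: flow source, stroke at near end)
bond 0 stroke→I1  (I1: I, integral causality)
bond 2 stroke→J1  (C1: C, integral causality)
bond 1 stroke→R1  (J1 effort already set via bond 2)

b0 stroke at I1
b1 stroke at R1
b2 stroke at J1
b3 stroke at Sf1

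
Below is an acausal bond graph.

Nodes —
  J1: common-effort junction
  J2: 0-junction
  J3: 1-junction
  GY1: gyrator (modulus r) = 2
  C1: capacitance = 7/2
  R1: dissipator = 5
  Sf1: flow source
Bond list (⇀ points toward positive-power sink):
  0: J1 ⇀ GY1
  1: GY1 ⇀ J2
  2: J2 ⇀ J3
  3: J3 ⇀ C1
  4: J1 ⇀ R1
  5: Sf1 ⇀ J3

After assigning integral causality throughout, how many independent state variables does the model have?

1  (C1 all integral)

b5 |Sf1  (Sf1 fixes flow; stroke at Sf1)
b2 |J3  (1-jn J3 has f-setter on 5)
b3 |J3  (1-jn J3 has f-setter on 5)
b1 |J2  (closing 0-jn rule on J2)
b0 |J1  (GY GY1: same side as bond 1)
b4 |R1  (J1: bond 0 brought effort, rest push out)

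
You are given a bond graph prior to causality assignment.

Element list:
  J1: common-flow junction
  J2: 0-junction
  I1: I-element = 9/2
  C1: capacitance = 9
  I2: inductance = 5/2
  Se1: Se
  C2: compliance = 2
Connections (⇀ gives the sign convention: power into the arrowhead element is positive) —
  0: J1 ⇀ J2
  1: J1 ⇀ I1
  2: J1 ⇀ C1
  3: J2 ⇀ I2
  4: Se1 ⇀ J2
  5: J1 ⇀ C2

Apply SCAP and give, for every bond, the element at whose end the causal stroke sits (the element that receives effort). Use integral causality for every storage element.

b4 |J2  (Se1: effort source, stroke at far end)
b0 |J1  (J2 effort already set via bond 4)
b3 |I2  (J2 effort already set via bond 4)
b1 |I1  (prefer integral on I1)
b2 |J1  (1-jn J1 has f-setter on 1)
b5 |J1  (J1 flow already set via bond 1)

b0 stroke→J1
b1 stroke→I1
b2 stroke→J1
b3 stroke→I2
b4 stroke→J2
b5 stroke→J1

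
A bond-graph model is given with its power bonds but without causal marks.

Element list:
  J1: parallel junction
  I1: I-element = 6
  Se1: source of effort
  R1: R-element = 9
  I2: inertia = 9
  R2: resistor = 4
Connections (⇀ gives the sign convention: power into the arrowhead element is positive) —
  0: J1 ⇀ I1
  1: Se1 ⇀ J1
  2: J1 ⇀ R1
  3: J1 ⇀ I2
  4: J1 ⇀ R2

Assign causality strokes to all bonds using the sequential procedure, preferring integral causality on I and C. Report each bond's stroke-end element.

β1 stroke at J1  (Se1: effort source, stroke at far end)
β0 stroke at I1  (0-jn J1 has e-setter on 1)
β2 stroke at R1  (0-jn J1 has e-setter on 1)
β3 stroke at I2  (0-jn J1 has e-setter on 1)
β4 stroke at R2  (common-e at J1 fixed by 1)

#0 stroke→I1
#1 stroke→J1
#2 stroke→R1
#3 stroke→I2
#4 stroke→R2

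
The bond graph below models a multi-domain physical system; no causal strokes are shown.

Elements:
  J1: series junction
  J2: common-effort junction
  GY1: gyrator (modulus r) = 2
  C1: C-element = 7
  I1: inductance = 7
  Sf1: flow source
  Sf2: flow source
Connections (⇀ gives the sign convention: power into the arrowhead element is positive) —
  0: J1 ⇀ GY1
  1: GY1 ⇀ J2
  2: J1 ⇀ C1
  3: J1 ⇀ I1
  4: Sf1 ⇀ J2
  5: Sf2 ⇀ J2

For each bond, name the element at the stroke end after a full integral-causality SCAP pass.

#0 |J1
#1 |J2
#2 |J1
#3 |I1
#4 |Sf1
#5 |Sf2

bond 4 stroke→Sf1  (Sf1: flow source, stroke at near end)
bond 5 stroke→Sf2  (Sf2 fixes flow; stroke at Sf2)
bond 1 stroke→J2  (only one effort-in slot at J2)
bond 0 stroke→J1  (GY1 both-in/both-out from 1)
bond 2 stroke→J1  (C1 integral (e out))
bond 3 stroke→I1  (closing 1-jn rule on J1)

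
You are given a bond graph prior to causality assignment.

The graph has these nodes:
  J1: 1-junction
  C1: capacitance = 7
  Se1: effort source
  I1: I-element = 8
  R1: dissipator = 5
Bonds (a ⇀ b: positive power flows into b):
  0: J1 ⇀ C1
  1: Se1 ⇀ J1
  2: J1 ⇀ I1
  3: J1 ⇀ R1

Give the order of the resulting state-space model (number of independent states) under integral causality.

β1 stroke→J1  (source Se1 imposes e)
β0 stroke→J1  (C1 outputs effort q/C1)
β2 stroke→I1  (I1 integral (f out))
β3 stroke→J1  (J1: bond 2 brought flow, rest push out)

2  (C1, I1 all integral)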